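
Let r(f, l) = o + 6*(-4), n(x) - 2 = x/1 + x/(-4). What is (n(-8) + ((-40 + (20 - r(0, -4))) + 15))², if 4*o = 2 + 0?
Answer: 841/4 ≈ 210.25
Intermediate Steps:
o = ½ (o = (2 + 0)/4 = (¼)*2 = ½ ≈ 0.50000)
n(x) = 2 + 3*x/4 (n(x) = 2 + (x/1 + x/(-4)) = 2 + (x*1 + x*(-¼)) = 2 + (x - x/4) = 2 + 3*x/4)
r(f, l) = -47/2 (r(f, l) = ½ + 6*(-4) = ½ - 24 = -47/2)
(n(-8) + ((-40 + (20 - r(0, -4))) + 15))² = ((2 + (¾)*(-8)) + ((-40 + (20 - 1*(-47/2))) + 15))² = ((2 - 6) + ((-40 + (20 + 47/2)) + 15))² = (-4 + ((-40 + 87/2) + 15))² = (-4 + (7/2 + 15))² = (-4 + 37/2)² = (29/2)² = 841/4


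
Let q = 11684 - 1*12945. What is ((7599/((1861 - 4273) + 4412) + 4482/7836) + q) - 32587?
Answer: -44199778853/1306000 ≈ -33844.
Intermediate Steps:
q = -1261 (q = 11684 - 12945 = -1261)
((7599/((1861 - 4273) + 4412) + 4482/7836) + q) - 32587 = ((7599/((1861 - 4273) + 4412) + 4482/7836) - 1261) - 32587 = ((7599/(-2412 + 4412) + 4482*(1/7836)) - 1261) - 32587 = ((7599/2000 + 747/1306) - 1261) - 32587 = (5709147/1306000 - 1261) - 32587 = -1641156853/1306000 - 32587 = -44199778853/1306000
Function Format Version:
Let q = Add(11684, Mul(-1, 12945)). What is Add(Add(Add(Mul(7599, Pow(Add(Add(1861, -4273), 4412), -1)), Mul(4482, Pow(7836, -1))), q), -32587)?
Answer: Rational(-44199778853, 1306000) ≈ -33844.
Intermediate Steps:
q = -1261 (q = Add(11684, -12945) = -1261)
Add(Add(Add(Mul(7599, Pow(Add(Add(1861, -4273), 4412), -1)), Mul(4482, Pow(7836, -1))), q), -32587) = Add(Add(Add(Mul(7599, Pow(Add(Add(1861, -4273), 4412), -1)), Mul(4482, Pow(7836, -1))), -1261), -32587) = Add(Add(Add(Mul(7599, Pow(Add(-2412, 4412), -1)), Mul(4482, Rational(1, 7836))), -1261), -32587) = Add(Add(Add(Mul(7599, Pow(2000, -1)), Rational(747, 1306)), -1261), -32587) = Add(Add(Add(Mul(7599, Rational(1, 2000)), Rational(747, 1306)), -1261), -32587) = Add(Add(Add(Rational(7599, 2000), Rational(747, 1306)), -1261), -32587) = Add(Add(Rational(5709147, 1306000), -1261), -32587) = Add(Rational(-1641156853, 1306000), -32587) = Rational(-44199778853, 1306000)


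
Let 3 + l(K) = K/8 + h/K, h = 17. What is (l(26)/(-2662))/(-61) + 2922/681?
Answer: 8224334205/1916757128 ≈ 4.2908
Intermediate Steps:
l(K) = -3 + 17/K + K/8 (l(K) = -3 + (K/8 + 17/K) = -3 + (17/K + K/8) = -3 + 17/K + K/8)
(l(26)/(-2662))/(-61) + 2922/681 = ((-3 + 17/26 + (⅛)*26)/(-2662))/(-61) + 2922/681 = ((-3 + 17*(1/26) + 13/4)*(-1/2662))*(-1/61) + 2922*(1/681) = ((-3 + 17/26 + 13/4)*(-1/2662))*(-1/61) + 974/227 = ((47/52)*(-1/2662))*(-1/61) + 974/227 = -47/138424*(-1/61) + 974/227 = 47/8443864 + 974/227 = 8224334205/1916757128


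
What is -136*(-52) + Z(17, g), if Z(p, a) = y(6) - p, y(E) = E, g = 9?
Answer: 7061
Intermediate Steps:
Z(p, a) = 6 - p
-136*(-52) + Z(17, g) = -136*(-52) + (6 - 1*17) = 7072 + (6 - 17) = 7072 - 11 = 7061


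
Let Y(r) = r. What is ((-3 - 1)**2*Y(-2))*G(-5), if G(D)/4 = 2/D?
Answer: 256/5 ≈ 51.200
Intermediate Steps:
G(D) = 8/D (G(D) = 4*(2/D) = 8/D)
((-3 - 1)**2*Y(-2))*G(-5) = ((-3 - 1)**2*(-2))*(8/(-5)) = ((-4)**2*(-2))*(8*(-1/5)) = (16*(-2))*(-8/5) = -32*(-8/5) = 256/5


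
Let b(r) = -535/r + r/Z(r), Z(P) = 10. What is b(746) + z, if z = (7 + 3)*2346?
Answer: 87781383/3730 ≈ 23534.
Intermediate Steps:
z = 23460 (z = 10*2346 = 23460)
b(r) = -535/r + r/10
b(746) + z = (-535/746 + (1/10)*746) + 23460 = (-535*1/746 + 373/5) + 23460 = (-535/746 + 373/5) + 23460 = 275583/3730 + 23460 = 87781383/3730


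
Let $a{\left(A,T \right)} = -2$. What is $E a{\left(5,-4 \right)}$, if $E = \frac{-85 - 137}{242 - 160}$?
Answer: $\frac{222}{41} \approx 5.4146$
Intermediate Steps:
$E = - \frac{111}{41}$ ($E = - \frac{222}{82} = \left(-222\right) \frac{1}{82} = - \frac{111}{41} \approx -2.7073$)
$E a{\left(5,-4 \right)} = \left(- \frac{111}{41}\right) \left(-2\right) = \frac{222}{41}$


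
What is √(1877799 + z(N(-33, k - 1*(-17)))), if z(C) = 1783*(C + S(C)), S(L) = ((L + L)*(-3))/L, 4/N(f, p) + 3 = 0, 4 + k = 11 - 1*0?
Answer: √16782513/3 ≈ 1365.5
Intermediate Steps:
k = 7 (k = -4 + (11 - 1*0) = -4 + (11 + 0) = -4 + 11 = 7)
N(f, p) = -4/3 (N(f, p) = 4/(-3 + 0) = 4/(-3) = 4*(-⅓) = -4/3)
S(L) = -6 (S(L) = ((2*L)*(-3))/L = (-6*L)/L = -6)
z(C) = -10698 + 1783*C (z(C) = 1783*(C - 6) = 1783*(-6 + C) = -10698 + 1783*C)
√(1877799 + z(N(-33, k - 1*(-17)))) = √(1877799 + (-10698 + 1783*(-4/3))) = √(1877799 + (-10698 - 7132/3)) = √(1877799 - 39226/3) = √(5594171/3) = √16782513/3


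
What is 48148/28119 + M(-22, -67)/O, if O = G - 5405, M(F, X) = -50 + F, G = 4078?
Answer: 65916964/37313913 ≈ 1.7666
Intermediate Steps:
O = -1327 (O = 4078 - 5405 = -1327)
48148/28119 + M(-22, -67)/O = 48148/28119 + (-50 - 22)/(-1327) = 48148*(1/28119) - 72*(-1/1327) = 48148/28119 + 72/1327 = 65916964/37313913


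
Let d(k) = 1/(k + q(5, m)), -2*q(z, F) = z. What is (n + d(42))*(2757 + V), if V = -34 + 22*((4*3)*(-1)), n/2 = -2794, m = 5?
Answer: -1085525550/79 ≈ -1.3741e+7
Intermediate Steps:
q(z, F) = -z/2
n = -5588 (n = 2*(-2794) = -5588)
V = -298 (V = -34 + 22*(12*(-1)) = -34 + 22*(-12) = -34 - 264 = -298)
d(k) = 1/(-5/2 + k) (d(k) = 1/(k - 1/2*5) = 1/(k - 5/2) = 1/(-5/2 + k))
(n + d(42))*(2757 + V) = (-5588 + 2/(-5 + 2*42))*(2757 - 298) = (-5588 + 2/(-5 + 84))*2459 = (-5588 + 2/79)*2459 = -441450/79*2459 = -1085525550/79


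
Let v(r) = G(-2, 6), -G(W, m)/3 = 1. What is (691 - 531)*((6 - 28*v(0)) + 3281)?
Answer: 539360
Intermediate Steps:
G(W, m) = -3 (G(W, m) = -3*1 = -3)
v(r) = -3
(691 - 531)*((6 - 28*v(0)) + 3281) = (691 - 531)*((6 - 28*(-3)) + 3281) = 160*((6 + 84) + 3281) = 160*(90 + 3281) = 160*3371 = 539360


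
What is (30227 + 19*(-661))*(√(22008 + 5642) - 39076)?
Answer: -690394768 + 88340*√1106 ≈ -6.8746e+8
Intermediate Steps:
(30227 + 19*(-661))*(√(22008 + 5642) - 39076) = (30227 - 12559)*(√27650 - 39076) = 17668*(5*√1106 - 39076) = 17668*(-39076 + 5*√1106) = -690394768 + 88340*√1106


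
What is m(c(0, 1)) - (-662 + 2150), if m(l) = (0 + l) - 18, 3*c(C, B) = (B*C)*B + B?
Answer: -4517/3 ≈ -1505.7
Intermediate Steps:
c(C, B) = B/3 + C*B**2/3 (c(C, B) = ((B*C)*B + B)/3 = (C*B**2 + B)/3 = (B + C*B**2)/3 = B/3 + C*B**2/3)
m(l) = -18 + l (m(l) = l - 18 = -18 + l)
m(c(0, 1)) - (-662 + 2150) = (-18 + (1/3)*1*(1 + 1*0)) - (-662 + 2150) = (-18 + (1/3)*1*(1 + 0)) - 1*1488 = (-18 + (1/3)*1*1) - 1488 = (-18 + 1/3) - 1488 = -53/3 - 1488 = -4517/3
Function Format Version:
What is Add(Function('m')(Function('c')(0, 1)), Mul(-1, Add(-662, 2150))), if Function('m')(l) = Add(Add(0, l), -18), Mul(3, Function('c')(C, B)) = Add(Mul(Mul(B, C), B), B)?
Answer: Rational(-4517, 3) ≈ -1505.7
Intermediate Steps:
Function('c')(C, B) = Add(Mul(Rational(1, 3), B), Mul(Rational(1, 3), C, Pow(B, 2))) (Function('c')(C, B) = Mul(Rational(1, 3), Add(Mul(Mul(B, C), B), B)) = Mul(Rational(1, 3), Add(Mul(C, Pow(B, 2)), B)) = Mul(Rational(1, 3), Add(B, Mul(C, Pow(B, 2)))) = Add(Mul(Rational(1, 3), B), Mul(Rational(1, 3), C, Pow(B, 2))))
Function('m')(l) = Add(-18, l) (Function('m')(l) = Add(l, -18) = Add(-18, l))
Add(Function('m')(Function('c')(0, 1)), Mul(-1, Add(-662, 2150))) = Add(Add(-18, Mul(Rational(1, 3), 1, Add(1, Mul(1, 0)))), Mul(-1, Add(-662, 2150))) = Add(Add(-18, Mul(Rational(1, 3), 1, Add(1, 0))), Mul(-1, 1488)) = Add(Add(-18, Mul(Rational(1, 3), 1, 1)), -1488) = Add(Add(-18, Rational(1, 3)), -1488) = Add(Rational(-53, 3), -1488) = Rational(-4517, 3)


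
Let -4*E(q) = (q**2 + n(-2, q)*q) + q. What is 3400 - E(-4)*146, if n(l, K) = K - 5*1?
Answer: 5152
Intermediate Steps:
n(l, K) = -5 + K (n(l, K) = K - 5 = -5 + K)
E(q) = -q/4 - q**2/4 - q*(-5 + q)/4 (E(q) = -((q**2 + (-5 + q)*q) + q)/4 = -((q**2 + q*(-5 + q)) + q)/4 = -(q + q**2 + q*(-5 + q))/4 = -q/4 - q**2/4 - q*(-5 + q)/4)
3400 - E(-4)*146 = 3400 - (1/2)*(-4)*(2 - 1*(-4))*146 = 3400 - (1/2)*(-4)*(2 + 4)*146 = 3400 - (1/2)*(-4)*6*146 = 3400 - (-12)*146 = 3400 - 1*(-1752) = 3400 + 1752 = 5152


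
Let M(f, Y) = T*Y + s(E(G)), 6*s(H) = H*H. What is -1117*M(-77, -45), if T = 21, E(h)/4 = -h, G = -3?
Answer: 1028757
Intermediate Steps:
E(h) = -4*h (E(h) = 4*(-h) = -4*h)
s(H) = H**2/6 (s(H) = (H*H)/6 = H**2/6)
M(f, Y) = 24 + 21*Y (M(f, Y) = 21*Y + (-4*(-3))**2/6 = 21*Y + (1/6)*12**2 = 21*Y + (1/6)*144 = 21*Y + 24 = 24 + 21*Y)
-1117*M(-77, -45) = -1117*(24 + 21*(-45)) = -1117*(24 - 945) = -1117*(-921) = 1028757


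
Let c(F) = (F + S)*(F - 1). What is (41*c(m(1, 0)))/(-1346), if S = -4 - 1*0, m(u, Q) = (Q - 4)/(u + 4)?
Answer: -4428/16825 ≈ -0.26318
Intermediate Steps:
m(u, Q) = (-4 + Q)/(4 + u)
S = -4 (S = -4 + 0 = -4)
c(F) = (-1 + F)*(-4 + F) (c(F) = (F - 4)*(F - 1) = (-4 + F)*(-1 + F) = (-1 + F)*(-4 + F))
(41*c(m(1, 0)))/(-1346) = (41*(4 + ((-4 + 0)/(4 + 1))² - 5*(-4 + 0)/(4 + 1)))/(-1346) = (41*(4 + (-4/5)² - 5*(-4)/5))*(-1/1346) = (41*(4 + ((⅕)*(-4))² - (-4)))*(-1/1346) = (41*(4 + (-⅘)² - 5*(-⅘)))*(-1/1346) = (41*(4 + 16/25 + 4))*(-1/1346) = (41*(216/25))*(-1/1346) = (8856/25)*(-1/1346) = -4428/16825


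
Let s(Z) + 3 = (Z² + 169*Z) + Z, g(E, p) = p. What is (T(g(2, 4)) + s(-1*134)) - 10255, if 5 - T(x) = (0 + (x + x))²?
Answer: -15141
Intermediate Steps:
T(x) = 5 - 4*x² (T(x) = 5 - (0 + (x + x))² = 5 - (0 + 2*x)² = 5 - (2*x)² = 5 - 4*x²)
s(Z) = -3 + Z² + 170*Z (s(Z) = -3 + ((Z² + 169*Z) + Z) = -3 + (Z² + 170*Z) = -3 + Z² + 170*Z)
(T(g(2, 4)) + s(-1*134)) - 10255 = ((5 - 4*4²) + (-3 + (-1*134)² + 170*(-1*134))) - 10255 = ((5 - 4*16) + (-3 + (-134)² + 170*(-134))) - 10255 = ((5 - 64) + (-3 + 17956 - 22780)) - 10255 = (-59 - 4827) - 10255 = -4886 - 10255 = -15141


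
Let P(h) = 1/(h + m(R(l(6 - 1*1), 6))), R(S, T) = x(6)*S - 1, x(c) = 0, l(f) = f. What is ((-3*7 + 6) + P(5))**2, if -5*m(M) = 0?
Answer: 5476/25 ≈ 219.04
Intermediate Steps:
R(S, T) = -1 (R(S, T) = 0*S - 1 = 0 - 1 = -1)
m(M) = 0 (m(M) = -1/5*0 = 0)
P(h) = 1/h (P(h) = 1/(h + 0) = 1/h)
((-3*7 + 6) + P(5))**2 = ((-3*7 + 6) + 1/5)**2 = ((-21 + 6) + 1/5)**2 = (-15 + 1/5)**2 = (-74/5)**2 = 5476/25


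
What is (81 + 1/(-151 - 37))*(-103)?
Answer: -1568381/188 ≈ -8342.5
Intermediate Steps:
(81 + 1/(-151 - 37))*(-103) = (81 + 1/(-188))*(-103) = (81 - 1/188)*(-103) = (15227/188)*(-103) = -1568381/188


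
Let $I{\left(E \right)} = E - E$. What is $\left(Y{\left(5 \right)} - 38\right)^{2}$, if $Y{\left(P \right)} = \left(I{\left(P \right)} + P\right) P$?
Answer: $169$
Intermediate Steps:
$I{\left(E \right)} = 0$
$Y{\left(P \right)} = P^{2}$ ($Y{\left(P \right)} = \left(0 + P\right) P = P P = P^{2}$)
$\left(Y{\left(5 \right)} - 38\right)^{2} = \left(5^{2} - 38\right)^{2} = \left(25 - 38\right)^{2} = \left(-13\right)^{2} = 169$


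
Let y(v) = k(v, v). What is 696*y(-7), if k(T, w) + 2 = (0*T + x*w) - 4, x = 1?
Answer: -9048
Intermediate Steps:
k(T, w) = -6 + w (k(T, w) = -2 + ((0*T + 1*w) - 4) = -2 + ((0 + w) - 4) = -2 + (w - 4) = -2 + (-4 + w) = -6 + w)
y(v) = -6 + v
696*y(-7) = 696*(-6 - 7) = 696*(-13) = -9048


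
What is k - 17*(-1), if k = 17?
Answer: 34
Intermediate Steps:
k - 17*(-1) = 17 - 17*(-1) = 17 + 17 = 34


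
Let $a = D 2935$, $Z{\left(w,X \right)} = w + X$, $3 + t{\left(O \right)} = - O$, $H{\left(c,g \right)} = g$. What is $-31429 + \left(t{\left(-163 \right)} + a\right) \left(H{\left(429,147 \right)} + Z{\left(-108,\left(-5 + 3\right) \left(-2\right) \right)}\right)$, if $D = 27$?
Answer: $3382986$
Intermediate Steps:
$t{\left(O \right)} = -3 - O$
$Z{\left(w,X \right)} = X + w$
$a = 79245$ ($a = 27 \cdot 2935 = 79245$)
$-31429 + \left(t{\left(-163 \right)} + a\right) \left(H{\left(429,147 \right)} + Z{\left(-108,\left(-5 + 3\right) \left(-2\right) \right)}\right) = -31429 + \left(\left(-3 - -163\right) + 79245\right) \left(147 - \left(108 - \left(-5 + 3\right) \left(-2\right)\right)\right) = -31429 + \left(\left(-3 + 163\right) + 79245\right) \left(147 - 104\right) = -31429 + \left(160 + 79245\right) \left(147 + \left(4 - 108\right)\right) = -31429 + 79405 \left(147 - 104\right) = -31429 + 79405 \cdot 43 = -31429 + 3414415 = 3382986$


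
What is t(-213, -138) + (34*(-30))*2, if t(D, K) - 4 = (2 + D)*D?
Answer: 42907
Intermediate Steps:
t(D, K) = 4 + D*(2 + D) (t(D, K) = 4 + (2 + D)*D = 4 + D*(2 + D))
t(-213, -138) + (34*(-30))*2 = (4 + (-213)² + 2*(-213)) + (34*(-30))*2 = (4 + 45369 - 426) - 1020*2 = 44947 - 2040 = 42907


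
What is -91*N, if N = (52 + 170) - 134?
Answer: -8008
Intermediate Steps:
N = 88 (N = 222 - 134 = 88)
-91*N = -91*88 = -8008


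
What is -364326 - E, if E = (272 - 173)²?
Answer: -374127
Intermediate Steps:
E = 9801 (E = 99² = 9801)
-364326 - E = -364326 - 1*9801 = -364326 - 9801 = -374127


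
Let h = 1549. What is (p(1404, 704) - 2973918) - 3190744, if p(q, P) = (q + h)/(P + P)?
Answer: -8679841143/1408 ≈ -6.1647e+6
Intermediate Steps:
p(q, P) = (1549 + q)/(2*P) (p(q, P) = (q + 1549)/(P + P) = (1549 + q)/((2*P)) = (1549 + q)*(1/(2*P)) = (1549 + q)/(2*P))
(p(1404, 704) - 2973918) - 3190744 = ((½)*(1549 + 1404)/704 - 2973918) - 3190744 = ((½)*(1/704)*2953 - 2973918) - 3190744 = (2953/1408 - 2973918) - 3190744 = -4187273591/1408 - 3190744 = -8679841143/1408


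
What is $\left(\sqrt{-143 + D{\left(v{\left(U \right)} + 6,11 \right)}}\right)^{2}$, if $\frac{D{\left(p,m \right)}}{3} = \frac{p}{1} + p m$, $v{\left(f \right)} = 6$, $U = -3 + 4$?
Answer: $289$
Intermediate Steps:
$U = 1$
$D{\left(p,m \right)} = 3 p + 3 m p$ ($D{\left(p,m \right)} = 3 \left(\frac{p}{1} + p m\right) = 3 \left(1 p + m p\right) = 3 \left(p + m p\right) = 3 p + 3 m p$)
$\left(\sqrt{-143 + D{\left(v{\left(U \right)} + 6,11 \right)}}\right)^{2} = \left(\sqrt{-143 + 3 \left(6 + 6\right) \left(1 + 11\right)}\right)^{2} = \left(\sqrt{-143 + 3 \cdot 12 \cdot 12}\right)^{2} = \left(\sqrt{-143 + 432}\right)^{2} = \left(\sqrt{289}\right)^{2} = 17^{2} = 289$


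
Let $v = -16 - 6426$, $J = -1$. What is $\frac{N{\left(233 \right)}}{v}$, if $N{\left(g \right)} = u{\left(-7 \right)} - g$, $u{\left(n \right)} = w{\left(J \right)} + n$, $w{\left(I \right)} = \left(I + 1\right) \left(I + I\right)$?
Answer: $\frac{120}{3221} \approx 0.037256$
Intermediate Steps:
$w{\left(I \right)} = 2 I \left(1 + I\right)$ ($w{\left(I \right)} = \left(1 + I\right) 2 I = 2 I \left(1 + I\right)$)
$v = -6442$ ($v = -16 - 6426 = -6442$)
$u{\left(n \right)} = n$ ($u{\left(n \right)} = 2 \left(-1\right) \left(1 - 1\right) + n = 2 \left(-1\right) 0 + n = 0 + n = n$)
$N{\left(g \right)} = -7 - g$
$\frac{N{\left(233 \right)}}{v} = \frac{-7 - 233}{-6442} = \left(-7 - 233\right) \left(- \frac{1}{6442}\right) = \left(-240\right) \left(- \frac{1}{6442}\right) = \frac{120}{3221}$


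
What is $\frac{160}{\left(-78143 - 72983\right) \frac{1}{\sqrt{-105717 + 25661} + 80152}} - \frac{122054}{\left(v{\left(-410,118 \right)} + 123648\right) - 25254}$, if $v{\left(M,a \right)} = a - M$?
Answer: $- \frac{321763228961}{3737421543} - \frac{160 i \sqrt{20014}}{75563} \approx -86.092 - 0.29956 i$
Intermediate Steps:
$\frac{160}{\left(-78143 - 72983\right) \frac{1}{\sqrt{-105717 + 25661} + 80152}} - \frac{122054}{\left(v{\left(-410,118 \right)} + 123648\right) - 25254} = \frac{160}{\left(-78143 - 72983\right) \frac{1}{\sqrt{-105717 + 25661} + 80152}} - \frac{122054}{\left(\left(118 - -410\right) + 123648\right) - 25254} = \frac{160}{\left(-151126\right) \frac{1}{\sqrt{-80056} + 80152}} - \frac{122054}{\left(\left(118 + 410\right) + 123648\right) - 25254} = \frac{160}{\left(-151126\right) \frac{1}{2 i \sqrt{20014} + 80152}} - \frac{122054}{\left(528 + 123648\right) - 25254} = \frac{160}{\left(-151126\right) \frac{1}{80152 + 2 i \sqrt{20014}}} - \frac{122054}{124176 - 25254} = 160 \left(- \frac{40076}{75563} - \frac{i \sqrt{20014}}{75563}\right) - \frac{122054}{98922} = \left(- \frac{6412160}{75563} - \frac{160 i \sqrt{20014}}{75563}\right) - \frac{61027}{49461} = - \frac{321763228961}{3737421543} - \frac{160 i \sqrt{20014}}{75563}$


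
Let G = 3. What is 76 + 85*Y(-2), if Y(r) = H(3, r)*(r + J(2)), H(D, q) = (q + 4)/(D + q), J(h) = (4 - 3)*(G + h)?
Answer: 586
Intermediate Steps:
J(h) = 3 + h (J(h) = (4 - 3)*(3 + h) = 1*(3 + h) = 3 + h)
H(D, q) = (4 + q)/(D + q)
Y(r) = (4 + r)*(5 + r)/(3 + r) (Y(r) = ((4 + r)/(3 + r))*(r + (3 + 2)) = ((4 + r)/(3 + r))*(r + 5) = ((4 + r)/(3 + r))*(5 + r) = (4 + r)*(5 + r)/(3 + r))
76 + 85*Y(-2) = 76 + 85*((4 - 2)*(5 - 2)/(3 - 2)) = 76 + 85*(2*3/1) = 76 + 85*(1*2*3) = 76 + 85*6 = 76 + 510 = 586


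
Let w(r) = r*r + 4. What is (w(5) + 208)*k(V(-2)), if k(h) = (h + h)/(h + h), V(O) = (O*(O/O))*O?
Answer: 237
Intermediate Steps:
V(O) = O² (V(O) = (O*1)*O = O*O = O²)
w(r) = 4 + r² (w(r) = r² + 4 = 4 + r²)
k(h) = 1 (k(h) = (2*h)/((2*h)) = (2*h)*(1/(2*h)) = 1)
(w(5) + 208)*k(V(-2)) = ((4 + 5²) + 208)*1 = ((4 + 25) + 208)*1 = (29 + 208)*1 = 237*1 = 237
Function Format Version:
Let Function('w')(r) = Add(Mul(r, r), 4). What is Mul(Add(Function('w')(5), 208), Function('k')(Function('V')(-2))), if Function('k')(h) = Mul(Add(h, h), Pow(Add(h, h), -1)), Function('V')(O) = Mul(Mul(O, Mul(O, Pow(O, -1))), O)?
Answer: 237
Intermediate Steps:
Function('V')(O) = Pow(O, 2) (Function('V')(O) = Mul(Mul(O, 1), O) = Mul(O, O) = Pow(O, 2))
Function('w')(r) = Add(4, Pow(r, 2)) (Function('w')(r) = Add(Pow(r, 2), 4) = Add(4, Pow(r, 2)))
Function('k')(h) = 1 (Function('k')(h) = Mul(Mul(2, h), Pow(Mul(2, h), -1)) = Mul(Mul(2, h), Mul(Rational(1, 2), Pow(h, -1))) = 1)
Mul(Add(Function('w')(5), 208), Function('k')(Function('V')(-2))) = Mul(Add(Add(4, Pow(5, 2)), 208), 1) = Mul(Add(Add(4, 25), 208), 1) = Mul(Add(29, 208), 1) = Mul(237, 1) = 237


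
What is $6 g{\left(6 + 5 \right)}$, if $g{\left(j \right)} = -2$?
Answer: $-12$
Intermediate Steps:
$6 g{\left(6 + 5 \right)} = 6 \left(-2\right) = -12$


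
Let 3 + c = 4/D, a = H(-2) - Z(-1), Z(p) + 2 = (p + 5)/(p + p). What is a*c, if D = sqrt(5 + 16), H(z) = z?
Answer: -6 + 8*sqrt(21)/21 ≈ -4.2543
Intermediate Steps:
Z(p) = -2 + (5 + p)/(2*p) (Z(p) = -2 + (p + 5)/(p + p) = -2 + (5 + p)/((2*p)) = -2 + (5 + p)*(1/(2*p)) = -2 + (5 + p)/(2*p))
D = sqrt(21) ≈ 4.5826
a = 2 (a = -2 - (5 - 3*(-1))/(2*(-1)) = -2 - (-1)*(5 + 3)/2 = -2 - (-1)*8/2 = -2 - 1*(-4) = -2 + 4 = 2)
c = -3 + 4*sqrt(21)/21 (c = -3 + 4/(sqrt(21)) = -3 + 4*(sqrt(21)/21) = -3 + 4*sqrt(21)/21 ≈ -2.1271)
a*c = 2*(-3 + 4*sqrt(21)/21) = -6 + 8*sqrt(21)/21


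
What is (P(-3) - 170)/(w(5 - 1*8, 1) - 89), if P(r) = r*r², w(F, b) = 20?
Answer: 197/69 ≈ 2.8551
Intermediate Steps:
P(r) = r³
(P(-3) - 170)/(w(5 - 1*8, 1) - 89) = ((-3)³ - 170)/(20 - 89) = (-27 - 170)/(-69) = -197*(-1/69) = 197/69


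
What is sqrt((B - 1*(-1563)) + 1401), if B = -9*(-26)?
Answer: sqrt(3198) ≈ 56.551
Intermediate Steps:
B = 234
sqrt((B - 1*(-1563)) + 1401) = sqrt((234 - 1*(-1563)) + 1401) = sqrt((234 + 1563) + 1401) = sqrt(1797 + 1401) = sqrt(3198)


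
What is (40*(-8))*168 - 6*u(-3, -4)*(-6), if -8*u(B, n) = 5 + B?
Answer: -53769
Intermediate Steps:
u(B, n) = -5/8 - B/8 (u(B, n) = -(5 + B)/8 = -5/8 - B/8)
(40*(-8))*168 - 6*u(-3, -4)*(-6) = (40*(-8))*168 - 6*(-5/8 - 1/8*(-3))*(-6) = -320*168 - 6*(-5/8 + 3/8)*(-6) = -53760 - 6*(-1/4)*(-6) = -53760 + (3/2)*(-6) = -53760 - 9 = -53769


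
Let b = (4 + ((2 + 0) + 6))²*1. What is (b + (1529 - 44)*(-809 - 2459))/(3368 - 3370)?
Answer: 2426418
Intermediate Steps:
b = 144 (b = (4 + (2 + 6))²*1 = (4 + 8)²*1 = 12²*1 = 144*1 = 144)
(b + (1529 - 44)*(-809 - 2459))/(3368 - 3370) = (144 + (1529 - 44)*(-809 - 2459))/(3368 - 3370) = (144 + 1485*(-3268))/(-2) = (144 - 4852980)*(-½) = -4852836*(-½) = 2426418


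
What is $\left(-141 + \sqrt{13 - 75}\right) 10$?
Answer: $-1410 + 10 i \sqrt{62} \approx -1410.0 + 78.74 i$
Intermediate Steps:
$\left(-141 + \sqrt{13 - 75}\right) 10 = \left(-141 + \sqrt{-62}\right) 10 = \left(-141 + i \sqrt{62}\right) 10 = -1410 + 10 i \sqrt{62}$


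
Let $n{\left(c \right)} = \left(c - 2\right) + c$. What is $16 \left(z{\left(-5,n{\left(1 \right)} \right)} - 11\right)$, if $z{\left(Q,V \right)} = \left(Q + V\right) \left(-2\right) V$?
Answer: $-176$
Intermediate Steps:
$n{\left(c \right)} = -2 + 2 c$ ($n{\left(c \right)} = \left(-2 + c\right) + c = -2 + 2 c$)
$z{\left(Q,V \right)} = V \left(- 2 Q - 2 V\right)$ ($z{\left(Q,V \right)} = \left(- 2 Q - 2 V\right) V = V \left(- 2 Q - 2 V\right)$)
$16 \left(z{\left(-5,n{\left(1 \right)} \right)} - 11\right) = 16 \left(- 2 \left(-2 + 2 \cdot 1\right) \left(-5 + \left(-2 + 2 \cdot 1\right)\right) - 11\right) = 16 \left(- 2 \left(-2 + 2\right) \left(-5 + \left(-2 + 2\right)\right) - 11\right) = 16 \left(\left(-2\right) 0 \left(-5 + 0\right) - 11\right) = 16 \left(\left(-2\right) 0 \left(-5\right) - 11\right) = 16 \left(0 - 11\right) = 16 \left(-11\right) = -176$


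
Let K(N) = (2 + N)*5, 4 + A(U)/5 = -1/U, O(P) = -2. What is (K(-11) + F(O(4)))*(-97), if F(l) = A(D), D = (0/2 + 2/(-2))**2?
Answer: 6790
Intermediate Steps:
D = 1 (D = (0*(1/2) + 2*(-1/2))**2 = (0 - 1)**2 = (-1)**2 = 1)
A(U) = -20 - 5/U (A(U) = -20 + 5*(-1/U) = -20 - 5/U)
F(l) = -25 (F(l) = -20 - 5/1 = -20 - 5*1 = -20 - 5 = -25)
K(N) = 10 + 5*N
(K(-11) + F(O(4)))*(-97) = ((10 + 5*(-11)) - 25)*(-97) = ((10 - 55) - 25)*(-97) = (-45 - 25)*(-97) = -70*(-97) = 6790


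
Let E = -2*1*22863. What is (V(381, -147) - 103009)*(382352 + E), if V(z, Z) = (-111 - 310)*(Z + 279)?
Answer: -53382487706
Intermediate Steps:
E = -45726 (E = -2*22863 = -45726)
V(z, Z) = -117459 - 421*Z (V(z, Z) = -421*(279 + Z) = -117459 - 421*Z)
(V(381, -147) - 103009)*(382352 + E) = ((-117459 - 421*(-147)) - 103009)*(382352 - 45726) = ((-117459 + 61887) - 103009)*336626 = (-55572 - 103009)*336626 = -158581*336626 = -53382487706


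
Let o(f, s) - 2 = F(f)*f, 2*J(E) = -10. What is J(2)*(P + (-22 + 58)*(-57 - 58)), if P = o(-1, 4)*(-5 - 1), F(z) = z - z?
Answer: 20760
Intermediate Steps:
F(z) = 0
J(E) = -5 (J(E) = (1/2)*(-10) = -5)
o(f, s) = 2 (o(f, s) = 2 + 0*f = 2 + 0 = 2)
P = -12 (P = 2*(-5 - 1) = 2*(-6) = -12)
J(2)*(P + (-22 + 58)*(-57 - 58)) = -5*(-12 + (-22 + 58)*(-57 - 58)) = -5*(-12 + 36*(-115)) = -5*(-12 - 4140) = -5*(-4152) = 20760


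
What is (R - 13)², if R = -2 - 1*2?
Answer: 289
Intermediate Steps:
R = -4 (R = -2 - 2 = -4)
(R - 13)² = (-4 - 13)² = (-17)² = 289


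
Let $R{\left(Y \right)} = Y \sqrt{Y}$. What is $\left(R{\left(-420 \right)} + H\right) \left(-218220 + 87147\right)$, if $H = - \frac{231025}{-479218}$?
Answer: $- \frac{30281139825}{479218} + 110101320 i \sqrt{105} \approx -63189.0 + 1.1282 \cdot 10^{9} i$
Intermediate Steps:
$R{\left(Y \right)} = Y^{\frac{3}{2}}$
$H = \frac{231025}{479218}$ ($H = \left(-231025\right) \left(- \frac{1}{479218}\right) = \frac{231025}{479218} \approx 0.48209$)
$\left(R{\left(-420 \right)} + H\right) \left(-218220 + 87147\right) = \left(\left(-420\right)^{\frac{3}{2}} + \frac{231025}{479218}\right) \left(-218220 + 87147\right) = \left(- 840 i \sqrt{105} + \frac{231025}{479218}\right) \left(-131073\right) = \left(\frac{231025}{479218} - 840 i \sqrt{105}\right) \left(-131073\right) = - \frac{30281139825}{479218} + 110101320 i \sqrt{105}$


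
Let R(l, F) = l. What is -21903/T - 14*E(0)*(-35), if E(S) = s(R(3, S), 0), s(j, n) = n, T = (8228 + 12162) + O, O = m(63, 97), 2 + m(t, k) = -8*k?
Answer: -21903/19612 ≈ -1.1168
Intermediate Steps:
m(t, k) = -2 - 8*k
O = -778 (O = -2 - 8*97 = -2 - 776 = -778)
T = 19612 (T = (8228 + 12162) - 778 = 20390 - 778 = 19612)
E(S) = 0
-21903/T - 14*E(0)*(-35) = -21903/19612 - 14*0*(-35) = -21903*1/19612 - 0*(-35) = -21903/19612 - 1*0 = -21903/19612 + 0 = -21903/19612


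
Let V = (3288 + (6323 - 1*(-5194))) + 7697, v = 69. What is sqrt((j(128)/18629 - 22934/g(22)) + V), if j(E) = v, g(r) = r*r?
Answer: sqrt(3771639239869878)/409838 ≈ 149.85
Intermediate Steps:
g(r) = r**2
j(E) = 69
V = 22502 (V = (3288 + (6323 + 5194)) + 7697 = (3288 + 11517) + 7697 = 14805 + 7697 = 22502)
sqrt((j(128)/18629 - 22934/g(22)) + V) = sqrt((69/18629 - 22934/(22**2)) + 22502) = sqrt((69*(1/18629) - 22934/484) + 22502) = sqrt((69/18629 - 22934*1/484) + 22502) = sqrt((69/18629 - 11467/242) + 22502) = sqrt(-213602045/4508218 + 22502) = sqrt(101230319391/4508218) = sqrt(3771639239869878)/409838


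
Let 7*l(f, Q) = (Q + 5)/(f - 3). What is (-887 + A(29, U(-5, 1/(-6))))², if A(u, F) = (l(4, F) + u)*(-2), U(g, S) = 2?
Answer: 896809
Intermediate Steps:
l(f, Q) = (5 + Q)/(7*(-3 + f)) (l(f, Q) = ((Q + 5)/(f - 3))/7 = ((5 + Q)/(-3 + f))/7 = (5 + Q)/(7*(-3 + f)))
A(u, F) = -10/7 - 2*u - 2*F/7 (A(u, F) = ((5 + F)/(7*(-3 + 4)) + u)*(-2) = ((⅐)*(5 + F)/1 + u)*(-2) = ((⅐)*1*(5 + F) + u)*(-2) = ((5/7 + F/7) + u)*(-2) = (5/7 + u + F/7)*(-2) = -10/7 - 2*u - 2*F/7)
(-887 + A(29, U(-5, 1/(-6))))² = (-887 + (-10/7 - 2*29 - 2/7*2))² = (-887 + (-10/7 - 58 - 4/7))² = (-887 - 60)² = (-947)² = 896809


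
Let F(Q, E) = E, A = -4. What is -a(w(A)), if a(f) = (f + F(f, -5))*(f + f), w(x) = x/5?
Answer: -232/25 ≈ -9.2800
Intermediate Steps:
w(x) = x/5 (w(x) = x*(1/5) = x/5)
a(f) = 2*f*(-5 + f) (a(f) = (f - 5)*(f + f) = (-5 + f)*(2*f) = 2*f*(-5 + f))
-a(w(A)) = -2*(1/5)*(-4)*(-5 + (1/5)*(-4)) = -2*(-4)*(-5 - 4/5)/5 = -2*(-4)*(-29)/(5*5) = -1*232/25 = -232/25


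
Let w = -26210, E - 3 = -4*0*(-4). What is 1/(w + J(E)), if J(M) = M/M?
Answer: -1/26209 ≈ -3.8155e-5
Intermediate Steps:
E = 3 (E = 3 - 4*0*(-4) = 3 + 0*(-4) = 3 + 0 = 3)
J(M) = 1
1/(w + J(E)) = 1/(-26210 + 1) = 1/(-26209) = -1/26209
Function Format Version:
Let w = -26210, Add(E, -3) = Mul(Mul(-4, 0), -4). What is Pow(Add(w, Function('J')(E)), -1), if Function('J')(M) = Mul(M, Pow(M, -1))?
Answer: Rational(-1, 26209) ≈ -3.8155e-5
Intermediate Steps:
E = 3 (E = Add(3, Mul(Mul(-4, 0), -4)) = Add(3, Mul(0, -4)) = Add(3, 0) = 3)
Function('J')(M) = 1
Pow(Add(w, Function('J')(E)), -1) = Pow(Add(-26210, 1), -1) = Pow(-26209, -1) = Rational(-1, 26209)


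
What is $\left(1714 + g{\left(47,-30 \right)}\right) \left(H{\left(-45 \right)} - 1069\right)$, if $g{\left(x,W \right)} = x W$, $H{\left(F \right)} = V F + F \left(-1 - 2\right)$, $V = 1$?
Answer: $-297616$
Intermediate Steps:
$H{\left(F \right)} = - 2 F$ ($H{\left(F \right)} = 1 F + F \left(-1 - 2\right) = F + F \left(-3\right) = F - 3 F = - 2 F$)
$g{\left(x,W \right)} = W x$
$\left(1714 + g{\left(47,-30 \right)}\right) \left(H{\left(-45 \right)} - 1069\right) = \left(1714 - 1410\right) \left(\left(-2\right) \left(-45\right) - 1069\right) = \left(1714 - 1410\right) \left(90 - 1069\right) = 304 \left(-979\right) = -297616$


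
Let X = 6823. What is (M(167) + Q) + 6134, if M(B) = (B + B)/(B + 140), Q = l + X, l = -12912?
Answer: 14149/307 ≈ 46.088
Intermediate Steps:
Q = -6089 (Q = -12912 + 6823 = -6089)
M(B) = 2*B/(140 + B) (M(B) = (2*B)/(140 + B) = 2*B/(140 + B))
(M(167) + Q) + 6134 = (2*167/(140 + 167) - 6089) + 6134 = (2*167/307 - 6089) + 6134 = (2*167*(1/307) - 6089) + 6134 = (334/307 - 6089) + 6134 = -1868989/307 + 6134 = 14149/307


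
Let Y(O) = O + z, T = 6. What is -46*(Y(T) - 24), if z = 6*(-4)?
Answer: 1932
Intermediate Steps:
z = -24
Y(O) = -24 + O (Y(O) = O - 24 = -24 + O)
-46*(Y(T) - 24) = -46*((-24 + 6) - 24) = -46*(-18 - 24) = -46*(-42) = 1932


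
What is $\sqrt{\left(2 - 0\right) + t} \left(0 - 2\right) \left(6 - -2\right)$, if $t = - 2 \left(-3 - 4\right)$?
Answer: $-64$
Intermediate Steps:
$t = 14$ ($t = \left(-2\right) \left(-7\right) = 14$)
$\sqrt{\left(2 - 0\right) + t} \left(0 - 2\right) \left(6 - -2\right) = \sqrt{\left(2 - 0\right) + 14} \left(0 - 2\right) \left(6 - -2\right) = \sqrt{\left(2 + 0\right) + 14} \left(- 2 \left(6 + 2\right)\right) = \sqrt{2 + 14} \left(\left(-2\right) 8\right) = \sqrt{16} \left(-16\right) = 4 \left(-16\right) = -64$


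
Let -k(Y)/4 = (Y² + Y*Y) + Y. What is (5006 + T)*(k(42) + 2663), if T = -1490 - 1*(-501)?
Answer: -46665489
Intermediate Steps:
k(Y) = -8*Y² - 4*Y (k(Y) = -4*((Y² + Y*Y) + Y) = -4*((Y² + Y²) + Y) = -4*(2*Y² + Y) = -4*(Y + 2*Y²) = -8*Y² - 4*Y)
T = -989 (T = -1490 + 501 = -989)
(5006 + T)*(k(42) + 2663) = (5006 - 989)*(-4*42*(1 + 2*42) + 2663) = 4017*(-4*42*(1 + 84) + 2663) = 4017*(-4*42*85 + 2663) = 4017*(-14280 + 2663) = 4017*(-11617) = -46665489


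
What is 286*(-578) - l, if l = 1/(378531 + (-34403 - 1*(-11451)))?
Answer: -58780053333/355579 ≈ -1.6531e+5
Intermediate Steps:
l = 1/355579 (l = 1/(378531 + (-34403 + 11451)) = 1/(378531 - 22952) = 1/355579 ≈ 2.8123e-6)
286*(-578) - l = 286*(-578) - 1*1/355579 = -165308 - 1/355579 = -58780053333/355579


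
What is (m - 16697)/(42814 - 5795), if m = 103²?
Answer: -6088/37019 ≈ -0.16446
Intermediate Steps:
m = 10609
(m - 16697)/(42814 - 5795) = (10609 - 16697)/(42814 - 5795) = -6088/37019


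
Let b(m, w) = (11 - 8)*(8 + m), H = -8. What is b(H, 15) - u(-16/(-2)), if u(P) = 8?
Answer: -8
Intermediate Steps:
b(m, w) = 24 + 3*m (b(m, w) = 3*(8 + m) = 24 + 3*m)
b(H, 15) - u(-16/(-2)) = (24 + 3*(-8)) - 1*8 = (24 - 24) - 8 = 0 - 8 = -8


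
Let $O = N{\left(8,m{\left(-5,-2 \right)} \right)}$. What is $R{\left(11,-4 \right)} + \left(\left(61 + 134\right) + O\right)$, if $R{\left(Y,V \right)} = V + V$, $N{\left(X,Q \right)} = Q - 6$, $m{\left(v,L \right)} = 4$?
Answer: $185$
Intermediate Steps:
$N{\left(X,Q \right)} = -6 + Q$ ($N{\left(X,Q \right)} = Q - 6 = -6 + Q$)
$O = -2$ ($O = -6 + 4 = -2$)
$R{\left(Y,V \right)} = 2 V$
$R{\left(11,-4 \right)} + \left(\left(61 + 134\right) + O\right) = 2 \left(-4\right) + \left(\left(61 + 134\right) - 2\right) = -8 + \left(195 - 2\right) = -8 + 193 = 185$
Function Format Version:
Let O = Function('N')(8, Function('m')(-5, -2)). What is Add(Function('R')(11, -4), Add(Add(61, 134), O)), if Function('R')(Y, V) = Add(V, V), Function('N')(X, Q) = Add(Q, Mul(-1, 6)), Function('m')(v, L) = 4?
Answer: 185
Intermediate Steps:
Function('N')(X, Q) = Add(-6, Q) (Function('N')(X, Q) = Add(Q, -6) = Add(-6, Q))
O = -2 (O = Add(-6, 4) = -2)
Function('R')(Y, V) = Mul(2, V)
Add(Function('R')(11, -4), Add(Add(61, 134), O)) = Add(Mul(2, -4), Add(Add(61, 134), -2)) = Add(-8, Add(195, -2)) = Add(-8, 193) = 185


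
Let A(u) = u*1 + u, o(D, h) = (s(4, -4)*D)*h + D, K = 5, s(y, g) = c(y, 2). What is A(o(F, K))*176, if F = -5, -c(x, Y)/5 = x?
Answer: 174240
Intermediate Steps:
c(x, Y) = -5*x
s(y, g) = -5*y
o(D, h) = D - 20*D*h (o(D, h) = ((-5*4)*D)*h + D = (-20*D)*h + D = -20*D*h + D = D - 20*D*h)
A(u) = 2*u (A(u) = u + u = 2*u)
A(o(F, K))*176 = (2*(-5*(1 - 20*5)))*176 = (2*(-5*(1 - 100)))*176 = (2*(-5*(-99)))*176 = (2*495)*176 = 990*176 = 174240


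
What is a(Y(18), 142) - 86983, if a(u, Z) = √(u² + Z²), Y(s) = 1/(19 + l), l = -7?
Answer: -86983 + √2903617/12 ≈ -86841.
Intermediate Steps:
Y(s) = 1/12 (Y(s) = 1/(19 - 7) = 1/12)
a(u, Z) = √(Z² + u²)
a(Y(18), 142) - 86983 = √(142² + (1/12)²) - 86983 = √(20164 + 1/144) - 86983 = √(2903617/144) - 86983 = √2903617/12 - 86983 = -86983 + √2903617/12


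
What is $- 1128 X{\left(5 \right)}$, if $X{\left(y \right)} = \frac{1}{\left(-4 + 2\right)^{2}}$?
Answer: $-282$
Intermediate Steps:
$X{\left(y \right)} = \frac{1}{4}$ ($X{\left(y \right)} = \frac{1}{\left(-2\right)^{2}} = \frac{1}{4}$)
$- 1128 X{\left(5 \right)} = \left(-1128\right) \frac{1}{4} = -282$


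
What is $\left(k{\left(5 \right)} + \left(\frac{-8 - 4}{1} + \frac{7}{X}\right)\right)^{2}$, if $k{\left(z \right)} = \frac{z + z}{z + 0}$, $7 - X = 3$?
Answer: $\frac{1089}{16} \approx 68.063$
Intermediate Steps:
$X = 4$ ($X = 7 - 3 = 4$)
$k{\left(z \right)} = 2$ ($k{\left(z \right)} = \frac{2 z}{z} = 2$)
$\left(k{\left(5 \right)} + \left(\frac{-8 - 4}{1} + \frac{7}{X}\right)\right)^{2} = \left(2 + \left(\frac{-8 - 4}{1} + \frac{7}{4}\right)\right)^{2} = \left(2 + \left(\left(-8 - 4\right) 1 + 7 \cdot \frac{1}{4}\right)\right)^{2} = \left(2 + \left(\left(-12\right) 1 + \frac{7}{4}\right)\right)^{2} = \left(2 + \left(-12 + \frac{7}{4}\right)\right)^{2} = \left(2 - \frac{41}{4}\right)^{2} = \left(- \frac{33}{4}\right)^{2} = \frac{1089}{16}$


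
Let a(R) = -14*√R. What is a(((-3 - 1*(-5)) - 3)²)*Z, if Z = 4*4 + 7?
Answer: -322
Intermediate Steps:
Z = 23 (Z = 16 + 7 = 23)
a(((-3 - 1*(-5)) - 3)²)*Z = -14*√(((-3 - 1*(-5)) - 3)²)*23 = -14*√(((-3 + 5) - 3)²)*23 = -14*√((2 - 3)²)*23 = -14*√((-1)²)*23 = -14*√1*23 = -14*1*23 = -14*23 = -322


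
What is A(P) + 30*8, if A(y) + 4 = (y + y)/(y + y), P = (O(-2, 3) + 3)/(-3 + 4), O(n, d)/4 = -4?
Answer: 237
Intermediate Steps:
O(n, d) = -16 (O(n, d) = 4*(-4) = -16)
P = -13 (P = (-16 + 3)/(-3 + 4) = -13/1 = -13*1 = -13)
A(y) = -3 (A(y) = -4 + (y + y)/(y + y) = -4 + (2*y)/((2*y)) = -4 + (2*y)*(1/(2*y)) = -4 + 1 = -3)
A(P) + 30*8 = -3 + 30*8 = -3 + 240 = 237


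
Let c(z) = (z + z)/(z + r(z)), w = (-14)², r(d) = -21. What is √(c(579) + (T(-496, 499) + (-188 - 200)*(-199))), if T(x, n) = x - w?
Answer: √661839429/93 ≈ 276.63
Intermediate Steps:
w = 196
c(z) = 2*z/(-21 + z) (c(z) = (z + z)/(z - 21) = (2*z)/(-21 + z) = 2*z/(-21 + z))
T(x, n) = -196 + x (T(x, n) = x - 1*196 = x - 196 = -196 + x)
√(c(579) + (T(-496, 499) + (-188 - 200)*(-199))) = √(2*579/(-21 + 579) + ((-196 - 496) + (-188 - 200)*(-199))) = √(2*579/558 + (-692 - 388*(-199))) = √(2*579*(1/558) + (-692 + 77212)) = √(193/93 + 76520) = √(7116553/93) = √661839429/93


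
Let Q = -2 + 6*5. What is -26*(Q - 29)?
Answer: 26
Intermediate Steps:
Q = 28 (Q = -2 + 30 = 28)
-26*(Q - 29) = -26*(28 - 29) = -26*(-1) = 26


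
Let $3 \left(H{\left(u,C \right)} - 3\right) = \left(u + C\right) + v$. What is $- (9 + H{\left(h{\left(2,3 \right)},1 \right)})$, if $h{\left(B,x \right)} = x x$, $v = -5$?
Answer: $- \frac{41}{3} \approx -13.667$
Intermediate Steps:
$h{\left(B,x \right)} = x^{2}$
$H{\left(u,C \right)} = \frac{4}{3} + \frac{C}{3} + \frac{u}{3}$ ($H{\left(u,C \right)} = 3 + \frac{\left(u + C\right) - 5}{3} = 3 + \frac{\left(C + u\right) - 5}{3} = 3 + \frac{-5 + C + u}{3} = 3 + \left(- \frac{5}{3} + \frac{C}{3} + \frac{u}{3}\right) = \frac{4}{3} + \frac{C}{3} + \frac{u}{3}$)
$- (9 + H{\left(h{\left(2,3 \right)},1 \right)}) = - (9 + \left(\frac{4}{3} + \frac{1}{3} \cdot 1 + \frac{3^{2}}{3}\right)) = - (9 + \left(\frac{4}{3} + \frac{1}{3} + \frac{1}{3} \cdot 9\right)) = - (9 + \left(\frac{4}{3} + \frac{1}{3} + 3\right)) = - (9 + \frac{14}{3}) = \left(-1\right) \frac{41}{3} = - \frac{41}{3}$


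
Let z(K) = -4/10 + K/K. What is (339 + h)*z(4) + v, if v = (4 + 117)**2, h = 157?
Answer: 74693/5 ≈ 14939.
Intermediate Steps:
z(K) = 3/5 (z(K) = -4*1/10 + 1 = -2/5 + 1 = 3/5)
v = 14641 (v = 121**2 = 14641)
(339 + h)*z(4) + v = (339 + 157)*(3/5) + 14641 = 496*(3/5) + 14641 = 1488/5 + 14641 = 74693/5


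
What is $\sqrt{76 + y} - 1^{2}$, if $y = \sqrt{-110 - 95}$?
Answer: $-1 + \sqrt{76 + i \sqrt{205}} \approx 7.7561 + 0.8176 i$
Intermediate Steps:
$y = i \sqrt{205}$ ($y = \sqrt{-205} = i \sqrt{205} \approx 14.318 i$)
$\sqrt{76 + y} - 1^{2} = \sqrt{76 + i \sqrt{205}} - 1^{2} = \sqrt{76 + i \sqrt{205}} - 1 = -1 + \sqrt{76 + i \sqrt{205}}$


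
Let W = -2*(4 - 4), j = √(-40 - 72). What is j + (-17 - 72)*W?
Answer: 4*I*√7 ≈ 10.583*I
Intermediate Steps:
j = 4*I*√7 (j = √(-112) = 4*I*√7 ≈ 10.583*I)
W = 0 (W = -2*0 = 0)
j + (-17 - 72)*W = 4*I*√7 + (-17 - 72)*0 = 4*I*√7 - 89*0 = 4*I*√7 + 0 = 4*I*√7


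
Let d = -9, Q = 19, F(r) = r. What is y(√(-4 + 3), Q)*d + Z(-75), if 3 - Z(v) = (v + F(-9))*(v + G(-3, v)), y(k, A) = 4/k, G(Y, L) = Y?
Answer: -6549 + 36*I ≈ -6549.0 + 36.0*I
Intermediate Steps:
Z(v) = 3 - (-9 + v)*(-3 + v) (Z(v) = 3 - (v - 9)*(v - 3) = 3 - (-9 + v)*(-3 + v))
y(√(-4 + 3), Q)*d + Z(-75) = (4/(√(-4 + 3)))*(-9) + (-24 - 1*(-75)² + 12*(-75)) = (4/(√(-1)))*(-9) + (-24 - 1*5625 - 900) = (4/I)*(-9) + (-24 - 5625 - 900) = (4*(-I))*(-9) - 6549 = -4*I*(-9) - 6549 = 36*I - 6549 = -6549 + 36*I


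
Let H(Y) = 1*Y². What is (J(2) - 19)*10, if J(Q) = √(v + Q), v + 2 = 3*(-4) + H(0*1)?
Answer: -190 + 20*I*√3 ≈ -190.0 + 34.641*I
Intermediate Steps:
H(Y) = Y²
v = -14 (v = -2 + (3*(-4) + (0*1)²) = -2 + (-12 + 0²) = -2 + (-12 + 0) = -2 - 12 = -14)
J(Q) = √(-14 + Q)
(J(2) - 19)*10 = (√(-14 + 2) - 19)*10 = (√(-12) - 19)*10 = (2*I*√3 - 19)*10 = (-19 + 2*I*√3)*10 = -190 + 20*I*√3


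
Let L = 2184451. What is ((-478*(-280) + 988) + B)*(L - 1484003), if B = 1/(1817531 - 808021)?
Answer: 47669063686348944/504755 ≈ 9.4440e+10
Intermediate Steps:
B = 1/1009510 ≈ 9.9058e-7
((-478*(-280) + 988) + B)*(L - 1484003) = ((-478*(-280) + 988) + 1/1009510)*(2184451 - 1484003) = ((133840 + 988) + 1/1009510)*700448 = (134828 + 1/1009510)*700448 = (136110214281/1009510)*700448 = 47669063686348944/504755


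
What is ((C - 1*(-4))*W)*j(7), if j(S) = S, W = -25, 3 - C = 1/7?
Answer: -1200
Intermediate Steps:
C = 20/7 (C = 3 - 1/7 = 3 - 1*⅐ = 3 - ⅐ = 20/7 ≈ 2.8571)
((C - 1*(-4))*W)*j(7) = ((20/7 - 1*(-4))*(-25))*7 = ((20/7 + 4)*(-25))*7 = ((48/7)*(-25))*7 = -1200/7*7 = -1200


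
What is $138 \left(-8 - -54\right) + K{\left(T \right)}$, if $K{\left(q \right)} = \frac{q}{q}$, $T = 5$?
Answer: $6349$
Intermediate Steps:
$K{\left(q \right)} = 1$
$138 \left(-8 - -54\right) + K{\left(T \right)} = 138 \left(-8 - -54\right) + 1 = 138 \left(-8 + 54\right) + 1 = 138 \cdot 46 + 1 = 6348 + 1 = 6349$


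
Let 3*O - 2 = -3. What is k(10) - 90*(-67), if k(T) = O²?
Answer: 54271/9 ≈ 6030.1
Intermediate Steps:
O = -⅓ (O = ⅔ + (⅓)*(-3) = ⅔ - 1 = -⅓ ≈ -0.33333)
k(T) = ⅑ (k(T) = (-⅓)² = ⅑)
k(10) - 90*(-67) = ⅑ - 90*(-67) = ⅑ + 6030 = 54271/9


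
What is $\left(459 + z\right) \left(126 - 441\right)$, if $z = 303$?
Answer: $-240030$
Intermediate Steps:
$\left(459 + z\right) \left(126 - 441\right) = \left(459 + 303\right) \left(126 - 441\right) = 762 \left(-315\right) = -240030$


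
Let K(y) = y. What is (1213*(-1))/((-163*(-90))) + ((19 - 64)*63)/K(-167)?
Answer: 41386879/2449890 ≈ 16.893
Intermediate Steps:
(1213*(-1))/((-163*(-90))) + ((19 - 64)*63)/K(-167) = (1213*(-1))/((-163*(-90))) + ((19 - 64)*63)/(-167) = -1213/14670 - 45*63*(-1/167) = -1213*1/14670 - 2835*(-1/167) = -1213/14670 + 2835/167 = 41386879/2449890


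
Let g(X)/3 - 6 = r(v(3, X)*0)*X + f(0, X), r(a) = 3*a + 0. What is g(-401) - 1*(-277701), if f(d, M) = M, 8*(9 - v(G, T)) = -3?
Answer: 276516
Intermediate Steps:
v(G, T) = 75/8 (v(G, T) = 9 - ⅛*(-3) = 9 + 3/8 = 75/8)
r(a) = 3*a
g(X) = 18 + 3*X (g(X) = 18 + 3*((3*((75/8)*0))*X + X) = 18 + 3*((3*0)*X + X) = 18 + 3*(0*X + X) = 18 + 3*(0 + X) = 18 + 3*X)
g(-401) - 1*(-277701) = (18 + 3*(-401)) - 1*(-277701) = (18 - 1203) + 277701 = -1185 + 277701 = 276516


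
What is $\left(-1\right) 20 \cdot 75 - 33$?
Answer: $-1533$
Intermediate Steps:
$\left(-1\right) 20 \cdot 75 - 33 = \left(-20\right) 75 - 33 = -1500 - 33 = -1533$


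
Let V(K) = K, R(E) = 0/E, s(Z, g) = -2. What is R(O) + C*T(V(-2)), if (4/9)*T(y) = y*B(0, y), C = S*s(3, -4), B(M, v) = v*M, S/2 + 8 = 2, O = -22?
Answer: 0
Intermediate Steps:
S = -12 (S = -16 + 2*2 = -16 + 4 = -12)
B(M, v) = M*v
R(E) = 0
C = 24 (C = -12*(-2) = 24)
T(y) = 0 (T(y) = 9*(y*(0*y))/4 = 9*(y*0)/4 = (9/4)*0 = 0)
R(O) + C*T(V(-2)) = 0 + 24*0 = 0 + 0 = 0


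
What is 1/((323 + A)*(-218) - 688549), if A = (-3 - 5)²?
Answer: -1/772915 ≈ -1.2938e-6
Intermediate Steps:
A = 64 (A = (-8)² = 64)
1/((323 + A)*(-218) - 688549) = 1/((323 + 64)*(-218) - 688549) = 1/(387*(-218) - 688549) = 1/(-84366 - 688549) = 1/(-772915) = -1/772915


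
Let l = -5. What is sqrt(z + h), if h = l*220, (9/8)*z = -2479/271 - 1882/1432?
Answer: 5*I*sqrt(939714504658)/145527 ≈ 33.306*I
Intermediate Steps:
z = -4059950/436581 (z = 8*(-2479/271 - 1882/1432)/9 = 8*(-2479*1/271 - 1882*1/1432)/9 = 8*(-2479/271 - 941/716)/9 = (8/9)*(-2029975/194036) = -4059950/436581 ≈ -9.2994)
h = -1100 (h = -5*220 = -1100)
sqrt(z + h) = sqrt(-4059950/436581 - 1100) = sqrt(-484299050/436581) = 5*I*sqrt(939714504658)/145527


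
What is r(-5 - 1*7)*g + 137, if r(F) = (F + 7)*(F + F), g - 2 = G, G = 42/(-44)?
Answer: 2887/11 ≈ 262.45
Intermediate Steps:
G = -21/22 (G = 42*(-1/44) = -21/22 ≈ -0.95455)
g = 23/22 (g = 2 - 21/22 = 23/22 ≈ 1.0455)
r(F) = 2*F*(7 + F) (r(F) = (7 + F)*(2*F) = 2*F*(7 + F))
r(-5 - 1*7)*g + 137 = (2*(-5 - 1*7)*(7 + (-5 - 1*7)))*(23/22) + 137 = (2*(-5 - 7)*(7 + (-5 - 7)))*(23/22) + 137 = (2*(-12)*(7 - 12))*(23/22) + 137 = (2*(-12)*(-5))*(23/22) + 137 = 120*(23/22) + 137 = 1380/11 + 137 = 2887/11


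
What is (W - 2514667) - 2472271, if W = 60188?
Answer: -4926750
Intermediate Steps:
(W - 2514667) - 2472271 = (60188 - 2514667) - 2472271 = -2454479 - 2472271 = -4926750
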